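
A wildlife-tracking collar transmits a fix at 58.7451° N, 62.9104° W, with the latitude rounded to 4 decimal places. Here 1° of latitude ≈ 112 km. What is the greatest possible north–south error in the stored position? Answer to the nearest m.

6 m

Rounding to 4 decimal places leaves the latitude within ±5e-05° of the true value.
North–south distance: 5e-05° × 112000 m/° = 5.6 m.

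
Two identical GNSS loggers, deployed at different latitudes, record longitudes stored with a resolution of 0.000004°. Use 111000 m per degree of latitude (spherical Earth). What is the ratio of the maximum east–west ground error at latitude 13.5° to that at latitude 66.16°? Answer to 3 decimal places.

2.406

With a 0.000004° grid the true value lies within half a step, ±0.000004°/2 = ±2e-06°, of the stored one.
At 13.5°: 2e-06° × 111000 × cos 13.5° = 2e-06 × 111000 × 0.9724 ≈ 0.21587 m.
Error at 66.16° = 2e-06° × 111000 × cos 66.16° ≈ 0.222 × 0.4042 = 0.089729 m.
The ratio reduces to cos 13.5° / cos 66.16° = 0.9724/0.4042 ≈ 2.4058.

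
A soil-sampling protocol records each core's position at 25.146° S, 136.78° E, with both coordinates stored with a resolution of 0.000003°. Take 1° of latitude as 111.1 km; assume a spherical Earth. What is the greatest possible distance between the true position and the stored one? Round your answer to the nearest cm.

22 cm

With a 0.000003° grid the true value lies within half a step, ±0.000003°/2 = ±1.5e-06°, of the stored one.
Latitude error → 1.5e-06 × 111100 = 0.16665 m along the meridian.
Longitude error → 1.5e-06 × 111100 × cos 25.146° = 1.5e-06 × 111100 × 0.9052 ≈ 0.150856 m.
Combining orthogonally: (0.16665² + 0.150856²)^½ ≈ 0.224788 m.
That is 0.224788 m = 22.479 cm.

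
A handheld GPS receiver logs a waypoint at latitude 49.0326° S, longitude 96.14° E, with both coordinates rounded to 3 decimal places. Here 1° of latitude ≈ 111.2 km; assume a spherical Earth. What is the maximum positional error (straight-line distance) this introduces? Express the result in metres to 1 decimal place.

66.5 metres

Rounding to 3 decimal places leaves each coordinate within ±0.0005° of the true value.
N–S: 0.0005° × 111200 m/° = 55.6 m.
E–W at 49.0326°: 0.0005° × 111200 × cos 49.0326° = 0.0005 × 111200 × 0.6556 ≈ 36.453 m.
The two errors are perpendicular, so the maximum displacement is √(55.6² + 36.453²) ≈ 66.4844 m.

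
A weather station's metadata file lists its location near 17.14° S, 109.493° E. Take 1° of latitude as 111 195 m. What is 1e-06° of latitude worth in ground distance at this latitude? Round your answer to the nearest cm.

11 cm

Along a meridian 1e-06° is 1e-06 × 111195 = 0.111195 m.
That is 0.111195 m = 11.119 cm.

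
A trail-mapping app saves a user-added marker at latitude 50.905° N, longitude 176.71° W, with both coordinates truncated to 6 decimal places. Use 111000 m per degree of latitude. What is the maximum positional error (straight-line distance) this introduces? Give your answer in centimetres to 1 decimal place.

Truncating at 6 decimal places can drop up to a full unit in the last place, so each coordinate may be off by as much as 1e-06°.
Latitude error → 1e-06 × 111000 = 0.111 m along the meridian.
E–W at 50.905°: 1e-06° × 111000 × cos 50.905° = 1e-06 × 111000 × 0.6306 ≈ 0.0699975 m.
The two errors are perpendicular, so the maximum displacement is √(0.111² + 0.0699975²) ≈ 0.131227 m.
That is 0.131227 m = 13.123 cm.

13.1 centimetres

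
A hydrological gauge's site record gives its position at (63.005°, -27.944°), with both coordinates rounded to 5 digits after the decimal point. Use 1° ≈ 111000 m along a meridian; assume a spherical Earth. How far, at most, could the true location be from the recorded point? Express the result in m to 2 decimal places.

0.61 m

Rounding to 5 decimal places leaves each coordinate within ±5e-06° of the true value.
Latitude error → 5e-06 × 111000 = 0.555 m along the meridian.
Longitude error → 5e-06 × 111000 × cos 63.005° = 5e-06 × 111000 × 0.4539 ≈ 0.251922 m.
Combining orthogonally: (0.555² + 0.251922²)^½ ≈ 0.609499 m.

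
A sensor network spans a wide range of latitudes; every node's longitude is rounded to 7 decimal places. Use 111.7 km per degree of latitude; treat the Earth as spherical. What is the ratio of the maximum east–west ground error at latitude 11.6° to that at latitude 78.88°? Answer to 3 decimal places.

Rounding to 7 decimal places leaves the longitude within ±5e-08° of the true value.
At 11.6°: 5e-08° × 111700 × cos 11.6° = 5e-08 × 111700 × 0.9796 ≈ 0.0054709 m.
At 78.88°: 5e-08° × 111700 × cos 78.88° = 5e-08 × 111700 × 0.1929 ≈ 0.0010771 m.
The ratio reduces to cos 11.6° / cos 78.88° = 0.9796/0.1929 ≈ 5.0791.

5.079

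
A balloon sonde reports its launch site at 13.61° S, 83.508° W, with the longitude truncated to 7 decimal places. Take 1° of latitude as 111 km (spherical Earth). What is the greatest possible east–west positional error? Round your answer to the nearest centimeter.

1 centimeters

Truncating at 7 decimal places can drop up to a full unit in the last place, so the longitude may be off by as much as 1e-07°.
One degree of longitude at 13.61° is 111000 × cos 13.61° ≈ 111000 × 0.9719 = 107883 m.
Maximum E–W displacement: 1e-07 × 107883 = 0.0107883 m.
That is 0.0107883 m = 1.0788 cm.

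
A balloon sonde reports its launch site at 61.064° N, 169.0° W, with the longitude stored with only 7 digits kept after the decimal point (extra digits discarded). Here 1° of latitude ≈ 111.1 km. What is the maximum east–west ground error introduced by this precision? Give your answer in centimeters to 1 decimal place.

0.5 centimeters

Truncating at 7 decimal places can drop up to a full unit in the last place, so the longitude may be off by as much as 1e-07°.
At latitude 61.064° a degree of longitude spans 111100 m × cos 61.064° = 111100 × 0.4838 ≈ 53753.8 m.
East–west error: 1e-07° × 53753.8 m/° ≈ 0.00537538 m.
That is 0.00537538 m = 0.53754 cm.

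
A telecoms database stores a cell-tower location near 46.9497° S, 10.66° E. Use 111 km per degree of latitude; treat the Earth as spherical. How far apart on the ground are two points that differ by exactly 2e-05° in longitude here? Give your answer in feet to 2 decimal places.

One degree of longitude here spans 111000 × cos 46.9497° = 111000 × 0.6826 ≈ 75773.1 m; 2e-05° of that is 1.51546 m.
Converting: 1.51546 m × 3.2808 ft/m ≈ 4.972 ft.

4.97 feet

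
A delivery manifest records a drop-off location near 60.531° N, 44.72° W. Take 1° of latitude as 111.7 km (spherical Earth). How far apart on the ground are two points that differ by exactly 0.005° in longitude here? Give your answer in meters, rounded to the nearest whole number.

275 meters

0.005° of longitude at 60.531° is 0.005 × 111700 × cos 60.531° ≈ 0.005 × 54951.1 = 274.756 m.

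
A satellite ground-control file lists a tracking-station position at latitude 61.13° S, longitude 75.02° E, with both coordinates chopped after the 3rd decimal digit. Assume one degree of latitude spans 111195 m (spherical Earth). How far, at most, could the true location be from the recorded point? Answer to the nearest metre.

Truncating at 3 decimal places can drop up to a full unit in the last place, so each coordinate may be off by as much as 0.001°.
Latitude error → 0.001 × 111195 = 111.195 m along the meridian.
E–W at 61.13°: 0.001° × 111195 × cos 61.13° = 0.001 × 111195 × 0.4828 ≈ 53.6876 m.
Worst case both components are at the extreme and orthogonal: √(111.195² + 53.6876²) ≈ 123.477 m.

123 metres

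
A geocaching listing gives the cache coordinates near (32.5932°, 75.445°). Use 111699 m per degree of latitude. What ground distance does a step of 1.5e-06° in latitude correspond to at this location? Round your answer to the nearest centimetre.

17 centimetres

1.5e-06° × 111699 m/° = 0.167549 m.
That is 0.167549 m = 16.755 cm.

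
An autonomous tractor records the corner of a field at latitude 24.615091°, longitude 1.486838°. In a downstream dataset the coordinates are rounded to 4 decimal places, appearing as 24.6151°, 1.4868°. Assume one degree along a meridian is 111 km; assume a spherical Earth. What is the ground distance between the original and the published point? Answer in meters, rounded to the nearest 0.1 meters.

The latitude changed by -0.000009° and the longitude by +0.000038°.
North–south shift: -0.000009 × 111000 = -0.999 m.
East–west at this latitude: 0.000038° × 111000 × cos 24.6151° ≈ 0.000038 × 100913 = 3.8347 m.
Distance: √(0.999² + 3.8347²) ≈ 3.96269 m.

4.0 meters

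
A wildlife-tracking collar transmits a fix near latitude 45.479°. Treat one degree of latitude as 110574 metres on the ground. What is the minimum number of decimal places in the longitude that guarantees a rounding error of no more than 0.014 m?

7 decimal places

At 45.479° one degree of longitude covers 110574 × cos 45.479° ≈ 110574 × 0.7012 ≈ 77531.2 m.
N decimal places → at most half a unit in the last place, 0.5 × 10⁻ᴺ° = 77531.2/2 × 10⁻ᴺ m.
Need 0.5 × 77531.2 × 10⁻ᴺ ≤ 0.014 → 10⁻ᴺ ≤ 3.611e-07, so N ≥ 6.44.
N = 6 would give 0.0388 m (too coarse); N = 7 gives 0.00388 m ≤ 0.014 m.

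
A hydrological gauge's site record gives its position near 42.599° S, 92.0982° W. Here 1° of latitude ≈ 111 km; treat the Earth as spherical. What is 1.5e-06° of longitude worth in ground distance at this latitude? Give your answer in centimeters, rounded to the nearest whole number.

12 centimeters

One degree of longitude here spans 111000 × cos 42.599° = 111000 × 0.7361 ≈ 81708.1 m; 1.5e-06° of that is 0.122562 m.
That is 0.122562 m = 12.256 cm.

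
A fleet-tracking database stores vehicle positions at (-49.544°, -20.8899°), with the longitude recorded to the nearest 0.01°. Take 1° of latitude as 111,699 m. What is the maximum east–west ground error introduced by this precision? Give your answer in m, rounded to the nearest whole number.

362 m

Rounding to 2 decimal places leaves the longitude within ±0.005° of the true value.
One degree of longitude at 49.544° is 111699 × cos 49.544° ≈ 111699 × 0.6489 = 72477.4 m.
East–west error: 0.005° × 72477.4 m/° ≈ 362.387 m.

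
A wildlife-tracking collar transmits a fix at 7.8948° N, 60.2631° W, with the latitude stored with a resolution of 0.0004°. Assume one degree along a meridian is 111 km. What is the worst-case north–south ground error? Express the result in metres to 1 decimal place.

With a 0.0004° grid the true value lies within half a step, ±0.0004°/2 = ±0.0002°, of the stored one.
North–south distance: 0.0002° × 111000 m/° = 22.2 m.

22.2 metres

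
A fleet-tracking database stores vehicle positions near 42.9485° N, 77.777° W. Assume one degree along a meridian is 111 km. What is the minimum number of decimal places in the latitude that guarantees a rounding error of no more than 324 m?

3 decimal places

One degree of latitude covers 111000 m.
N decimal places → at most half a unit in the last place, 0.5 × 10⁻ᴺ° = 111000/2 × 10⁻ᴺ m.
Need 0.5 × 111000 × 10⁻ᴺ ≤ 324 → 10⁻ᴺ ≤ 5.838e-03, so N ≥ 2.23.
At 2 places the error can reach 555 m, but 3 places keeps it to 55.5 m.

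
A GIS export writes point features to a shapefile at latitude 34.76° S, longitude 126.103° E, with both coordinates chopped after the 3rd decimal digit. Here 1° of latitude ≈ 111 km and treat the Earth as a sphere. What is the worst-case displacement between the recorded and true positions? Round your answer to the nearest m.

Truncating at 3 decimal places can drop up to a full unit in the last place, so each coordinate may be off by as much as 0.001°.
Latitude error → 0.001 × 111000 = 111 m along the meridian.
East–west component at 34.76°: 0.001° × 111000 × cos 34.76° ≈ 0.001 × 91191.8 ≈ 91.1918 m.
Worst case both components are at the extreme and orthogonal: √(111² + 91.1918²) ≈ 143.656 m.

144 m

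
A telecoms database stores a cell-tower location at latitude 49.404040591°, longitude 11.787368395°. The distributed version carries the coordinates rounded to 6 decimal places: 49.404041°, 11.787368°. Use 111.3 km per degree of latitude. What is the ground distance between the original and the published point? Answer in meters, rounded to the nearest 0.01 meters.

0.05 meters

Δlat = 49.404040591 − 49.404041 = -0.000000409°; Δlon = 11.787368395 − 11.787368 = +0.000000395°.
N–S: -0.000000409° × 111300 m/° = -0.0455217 m.
East–west at this latitude: 0.000000395° × 111300 × cos 49.404° ≈ 0.000000395 × 72425.2 = 0.028608 m.
Distance: √(0.0455217² + 0.028608²) ≈ 0.0537647 m.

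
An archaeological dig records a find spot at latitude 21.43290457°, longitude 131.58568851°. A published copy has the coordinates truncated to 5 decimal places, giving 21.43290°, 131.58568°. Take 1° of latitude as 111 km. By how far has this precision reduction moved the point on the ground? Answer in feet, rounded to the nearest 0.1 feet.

Δlat = 21.43290457 − 21.43290 = +0.00000457°; Δlon = 131.58568851 − 131.58568 = +0.00000851°.
North–south shift: 0.00000457 × 111000 = 0.50727 m.
E–W at 21.4329°: 0.00000851° × 111000 × cos 21.4329° = 0.00000851 × 111000 × 0.9308 ≈ 0.879287 m.
Combined displacement = (0.50727² + 0.879287²)^½ ≈ 1.01512 m.
Converting: 1.01512 m × 3.2808 ft/m ≈ 3.3304 ft.

3.3 feet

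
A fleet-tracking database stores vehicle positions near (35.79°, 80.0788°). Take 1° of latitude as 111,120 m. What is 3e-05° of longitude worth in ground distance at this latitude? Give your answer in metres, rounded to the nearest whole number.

3e-05° of longitude at 35.79° is 3e-05 × 111120 × cos 35.79° ≈ 3e-05 × 90136.8 = 2.7041 m.

3 metres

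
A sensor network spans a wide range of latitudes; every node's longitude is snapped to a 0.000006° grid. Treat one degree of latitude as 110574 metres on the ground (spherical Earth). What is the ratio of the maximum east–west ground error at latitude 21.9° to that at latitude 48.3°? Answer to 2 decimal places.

With a 0.000006° grid the true value lies within half a step, ±0.000006°/2 = ±3e-06°, of the stored one.
Error at 21.9° = 3e-06° × 110574 × cos 21.9° ≈ 0.33172 × 0.9278 = 0.30778 m.
Error at 48.3° = 3e-06° × 110574 × cos 48.3° ≈ 0.33172 × 0.6652 = 0.22067 m.
The ratio reduces to cos 21.9° / cos 48.3° = 0.9278/0.6652 ≈ 1.3948.

1.39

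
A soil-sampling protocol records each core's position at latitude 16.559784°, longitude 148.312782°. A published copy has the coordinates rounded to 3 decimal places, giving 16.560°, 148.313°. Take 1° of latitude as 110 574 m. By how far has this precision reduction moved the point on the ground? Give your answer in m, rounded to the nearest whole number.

33 m

Δlat = 16.559784 − 16.560 = -0.000216°; Δlon = 148.312782 − 148.313 = -0.000218°.
North–south shift: -0.000216 × 110574 = -23.884 m.
E–W at 16.56°: -0.000218° × 110574 × cos 16.56° = -0.000218 × 110574 × 0.9585 ≈ -23.1053 m.
Distance: √(23.884² + 23.1053²) ≈ 33.231 m.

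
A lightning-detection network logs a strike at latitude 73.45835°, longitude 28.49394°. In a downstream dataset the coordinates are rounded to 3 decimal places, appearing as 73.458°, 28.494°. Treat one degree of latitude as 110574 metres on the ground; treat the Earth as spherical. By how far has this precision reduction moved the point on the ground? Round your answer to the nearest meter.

39 meters

Δlat = 73.45835 − 73.458 = +0.00035°; Δlon = 28.49394 − 28.494 = -0.00006°.
North–south shift: 0.00035 × 110574 = 38.7009 m.
East–west at this latitude: -0.00006° × 110574 × cos 73.458° ≈ -0.00006 × 31482.4 = -1.88895 m.
Combined displacement = (38.7009² + 1.88895²)^½ ≈ 38.747 m.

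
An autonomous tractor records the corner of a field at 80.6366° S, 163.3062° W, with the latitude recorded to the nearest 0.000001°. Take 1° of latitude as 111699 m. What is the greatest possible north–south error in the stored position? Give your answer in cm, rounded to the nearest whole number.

6 cm

Rounding to 6 decimal places leaves the latitude within ±5e-07° of the true value.
Along the meridian that is 5e-07° × 111699 m/° = 0.0558495 m.
That is 0.0558495 m = 5.5849 cm.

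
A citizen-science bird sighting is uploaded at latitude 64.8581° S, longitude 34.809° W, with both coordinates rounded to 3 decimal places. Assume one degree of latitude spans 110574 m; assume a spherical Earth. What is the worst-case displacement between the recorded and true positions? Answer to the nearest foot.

Rounding to 3 decimal places leaves each coordinate within ±0.0005° of the true value.
North–south component: 0.0005° × 110574 = 55.287 m.
East–west component at 64.8581°: 0.0005° × 110574 × cos 64.8581° ≈ 0.0005 × 46978.6 ≈ 23.4893 m.
The two errors are perpendicular, so the maximum displacement is √(55.287² + 23.4893²) ≈ 60.07 m.
Converting: 60.07 m × 3.2808 ft/m ≈ 197.08 ft.

197 feet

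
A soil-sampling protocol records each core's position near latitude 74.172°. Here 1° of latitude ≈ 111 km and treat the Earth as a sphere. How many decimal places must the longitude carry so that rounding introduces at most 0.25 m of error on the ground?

5

At 74.172° one degree of longitude covers 111000 × cos 74.172° ≈ 111000 × 0.2728 ≈ 30275.3 m.
Rounding to N decimal places gives at most 0.5 × 10⁻ᴺ degrees of error, i.e. 0.5 × 10⁻ᴺ × 30275.3 m.
Need 0.5 × 30275.3 × 10⁻ᴺ ≤ 0.25 → 10⁻ᴺ ≤ 1.652e-05, so N ≥ 4.78.
N = 4 would give 1.51 m (too coarse); N = 5 gives 0.151 m ≤ 0.25 m.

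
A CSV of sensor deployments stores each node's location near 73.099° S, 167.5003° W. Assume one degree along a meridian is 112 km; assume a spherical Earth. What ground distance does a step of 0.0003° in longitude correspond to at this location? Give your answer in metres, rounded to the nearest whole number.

0.0003° of longitude at 73.099° is 0.0003 × 112000 × cos 73.099° ≈ 0.0003 × 32560.5 = 9.76815 m.

10 metres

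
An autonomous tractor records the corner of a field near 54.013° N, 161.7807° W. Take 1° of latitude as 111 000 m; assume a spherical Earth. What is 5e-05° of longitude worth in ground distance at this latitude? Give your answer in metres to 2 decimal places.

3.26 metres

5e-05° of longitude at 54.013° is 5e-05 × 111000 × cos 54.013° ≈ 5e-05 × 65223.8 = 3.26119 m.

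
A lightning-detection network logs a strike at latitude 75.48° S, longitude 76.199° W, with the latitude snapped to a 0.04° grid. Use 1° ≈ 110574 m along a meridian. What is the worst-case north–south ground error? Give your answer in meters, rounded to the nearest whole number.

2211 meters

With a 0.04° grid the true value lies within half a step, ±0.04°/2 = ±0.02°, of the stored one.
North–south distance: 0.02° × 110574 m/° = 2211.48 m.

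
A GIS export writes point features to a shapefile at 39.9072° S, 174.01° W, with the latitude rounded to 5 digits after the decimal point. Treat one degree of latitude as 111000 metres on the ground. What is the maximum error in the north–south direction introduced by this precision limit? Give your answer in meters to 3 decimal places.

Rounding to 5 decimal places leaves the latitude within ±5e-06° of the true value.
North–south distance: 5e-06° × 111000 m/° = 0.555 m.

0.555 meters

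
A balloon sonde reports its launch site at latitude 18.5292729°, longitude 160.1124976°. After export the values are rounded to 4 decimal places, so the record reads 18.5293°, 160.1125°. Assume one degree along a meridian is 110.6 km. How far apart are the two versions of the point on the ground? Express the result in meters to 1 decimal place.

The latitude changed by -0.0000271° and the longitude by -0.0000024°.
N–S: -0.0000271° × 110600 m/° = -2.99726 m.
E–W at 18.5293°: -0.0000024° × 110600 × cos 18.5293° = -0.0000024 × 110600 × 0.9482 ≈ -0.25168 m.
Hypotenuse of the two orthogonal shifts: √(2.99726² + 0.25168²) = 3.00781 m.

3.0 meters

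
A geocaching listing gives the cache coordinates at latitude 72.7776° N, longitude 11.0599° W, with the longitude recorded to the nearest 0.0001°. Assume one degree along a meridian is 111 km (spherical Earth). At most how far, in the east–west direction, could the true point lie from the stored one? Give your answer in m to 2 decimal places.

1.64 m

Rounding to 4 decimal places leaves the longitude within ±5e-05° of the true value.
At latitude 72.7776° a degree of longitude spans 111000 m × cos 72.7776° = 111000 × 0.2961 ≈ 32865 m.
So at most 5e-05° × 32865 ≈ 1.64325 m east–west.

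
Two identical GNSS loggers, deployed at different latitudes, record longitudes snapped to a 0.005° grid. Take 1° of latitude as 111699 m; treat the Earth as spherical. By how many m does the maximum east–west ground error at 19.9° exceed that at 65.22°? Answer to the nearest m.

146 m

With a 0.005° grid the true value lies within half a step, ±0.005°/2 = ±0.0025°, of the stored one.
Error at 19.9° = 0.0025° × 111699 × cos 19.9° ≈ 279.25 × 0.9403 = 262.57 m.
Error at 65.22° = 0.0025° × 111699 × cos 65.22° ≈ 279.25 × 0.4191 = 117.04 m.
So the lower-latitude error exceeds the higher by 262.57 − 117.04 = 145.53 m.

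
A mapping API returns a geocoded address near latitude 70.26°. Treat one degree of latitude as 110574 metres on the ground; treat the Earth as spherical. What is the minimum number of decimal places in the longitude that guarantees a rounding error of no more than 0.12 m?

6 decimal places

At 70.26° one degree of longitude covers 110574 × cos 70.26° ≈ 110574 × 0.3378 ≈ 37346.6 m.
With N decimal places the half-ulp bound is 0.5·10⁻ᴺ°, or 0.5·10⁻ᴺ × 37346.6 m on the ground.
Setting 18673.3 × 10⁻ᴺ ≤ 0.12 gives 10ᴺ ≥ 1.556e+05, i.e. N ≥ 5.19.
At 5 places the error can reach 0.187 m, but 6 places keeps it to 0.0187 m.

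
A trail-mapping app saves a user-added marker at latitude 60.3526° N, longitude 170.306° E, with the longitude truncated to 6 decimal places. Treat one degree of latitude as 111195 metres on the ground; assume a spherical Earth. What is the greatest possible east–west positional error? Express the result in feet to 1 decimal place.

Truncating at 6 decimal places can drop up to a full unit in the last place, so the longitude may be off by as much as 1e-06°.
Parallels shrink by cos φ, so at 60.3526° a degree of longitude is 111195 × 0.4947 ≈ 55003.8 m.
So at most 1e-06° × 55003.8 ≈ 0.0550038 m east–west.
In feet: 0.0550038 m ÷ 0.3048 ≈ 0.18046 ft.

0.2 feet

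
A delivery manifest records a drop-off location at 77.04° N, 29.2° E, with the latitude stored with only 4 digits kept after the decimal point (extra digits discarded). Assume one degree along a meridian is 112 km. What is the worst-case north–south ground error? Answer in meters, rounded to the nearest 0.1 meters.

Truncating at 4 decimal places can drop up to a full unit in the last place, so the latitude may be off by as much as 0.0001°.
Along the meridian that is 0.0001° × 112000 m/° = 11.2 m.

11.2 meters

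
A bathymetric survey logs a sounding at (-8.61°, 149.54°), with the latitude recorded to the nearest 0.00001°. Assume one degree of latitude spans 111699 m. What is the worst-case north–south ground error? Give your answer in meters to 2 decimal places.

0.56 meters

Rounding to 5 decimal places leaves the latitude within ±5e-06° of the true value.
So the N–S error is at most 5e-06 × 111699 = 0.558495 m.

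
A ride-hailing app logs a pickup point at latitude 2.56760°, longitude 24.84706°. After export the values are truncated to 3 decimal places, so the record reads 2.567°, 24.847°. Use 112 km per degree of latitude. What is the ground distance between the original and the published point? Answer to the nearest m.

68 m

The latitude changed by +0.00060° and the longitude by +0.00006°.
N–S: 0.00060° × 112000 m/° = 67.2 m.
East–west at this latitude: 0.00006° × 112000 × cos 2.567° ≈ 0.00006 × 111888 = 6.71326 m.
Combined displacement = (67.2² + 6.71326²)^½ ≈ 67.5345 m.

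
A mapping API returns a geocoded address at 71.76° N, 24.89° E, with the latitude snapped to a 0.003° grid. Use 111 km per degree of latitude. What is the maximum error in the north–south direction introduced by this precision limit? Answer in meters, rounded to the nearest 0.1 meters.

166.5 meters

With a 0.003° grid the true value lies within half a step, ±0.003°/2 = ±0.0015°, of the stored one.
So the N–S error is at most 0.0015 × 111000 = 166.5 m.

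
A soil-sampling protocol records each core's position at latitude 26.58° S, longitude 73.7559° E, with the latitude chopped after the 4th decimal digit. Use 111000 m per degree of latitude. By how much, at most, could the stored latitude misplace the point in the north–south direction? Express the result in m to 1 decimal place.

Truncating at 4 decimal places can drop up to a full unit in the last place, so the latitude may be off by as much as 0.0001°.
So the N–S error is at most 0.0001 × 111000 = 11.1 m.

11.1 m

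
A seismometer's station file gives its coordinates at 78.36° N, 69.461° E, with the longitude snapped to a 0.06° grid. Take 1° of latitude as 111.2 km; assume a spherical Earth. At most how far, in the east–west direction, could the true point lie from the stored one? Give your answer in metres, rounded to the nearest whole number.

With a 0.06° grid the true value lies within half a step, ±0.06°/2 = ±0.03°, of the stored one.
At latitude 78.36° a degree of longitude spans 111200 m × cos 78.36° = 111200 × 0.2018 ≈ 22435.9 m.
East–west error: 0.03° × 22435.9 m/° ≈ 673.077 m.

673 metres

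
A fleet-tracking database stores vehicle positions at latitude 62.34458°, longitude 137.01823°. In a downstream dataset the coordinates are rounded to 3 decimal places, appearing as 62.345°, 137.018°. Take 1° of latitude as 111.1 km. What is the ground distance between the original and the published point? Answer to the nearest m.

48 m

Δlat = 62.34458 − 62.345 = -0.00042°; Δlon = 137.01823 − 137.018 = +0.00023°.
N–S: -0.00042° × 111100 m/° = -46.662 m.
E–W at 62.345°: 0.00023° × 111100 × cos 62.345° = 0.00023 × 111100 × 0.4641 ≈ 11.8603 m.
Distance: √(46.662² + 11.8603²) ≈ 48.1457 m.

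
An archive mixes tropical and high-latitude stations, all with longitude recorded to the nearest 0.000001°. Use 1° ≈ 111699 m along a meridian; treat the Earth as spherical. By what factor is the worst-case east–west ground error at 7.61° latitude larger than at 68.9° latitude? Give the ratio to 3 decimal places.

Rounding to 6 decimal places leaves the longitude within ±5e-07° of the true value.
Error at 7.61° = 5e-07° × 111699 × cos 7.61° ≈ 0.055849 × 0.9912 = 0.055358 m.
At 68.9°: 5e-07° × 111699 × cos 68.9° = 5e-07 × 111699 × 0.3600 ≈ 0.020106 m.
Ratio: 0.055358 / 0.020106 = cos 7.61° / cos 68.9° ≈ 2.7533.

2.753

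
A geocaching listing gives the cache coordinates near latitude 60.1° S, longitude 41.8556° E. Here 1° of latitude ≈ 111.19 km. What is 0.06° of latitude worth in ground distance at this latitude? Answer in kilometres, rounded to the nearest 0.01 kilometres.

6.67 kilometres

0.06° × 111190 m/° = 6671.4 m.
That is 6671.4 m = 6.6714 km.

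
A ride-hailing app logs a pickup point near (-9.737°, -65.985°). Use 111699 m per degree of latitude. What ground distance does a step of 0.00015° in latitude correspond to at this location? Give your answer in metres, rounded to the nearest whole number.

17 metres

Along a meridian 0.00015° is 0.00015 × 111699 = 16.7549 m.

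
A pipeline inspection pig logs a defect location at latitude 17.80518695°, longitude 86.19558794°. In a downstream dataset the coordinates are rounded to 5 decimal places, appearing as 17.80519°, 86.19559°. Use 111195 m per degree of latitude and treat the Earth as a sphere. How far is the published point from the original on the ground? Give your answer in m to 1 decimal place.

The latitude changed by -0.00000305° and the longitude by -0.00000206°.
N–S: -0.00000305° × 111195 m/° = -0.339145 m.
E–W at 17.8052°: -0.00000206° × 111195 × cos 17.8052° = -0.00000206 × 111195 × 0.9521 ≈ -0.21809 m.
Combined displacement = (0.339145² + 0.21809²)^½ ≈ 0.403215 m.

0.4 m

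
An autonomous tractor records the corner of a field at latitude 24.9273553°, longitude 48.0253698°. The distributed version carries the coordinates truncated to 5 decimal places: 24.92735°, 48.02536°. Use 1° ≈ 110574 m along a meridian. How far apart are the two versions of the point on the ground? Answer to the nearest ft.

4 ft

The latitude changed by +0.0000053° and the longitude by +0.0000098°.
N–S: 0.0000053° × 110574 m/° = 0.586042 m.
East–west at this latitude: 0.0000098° × 110574 × cos 24.9274° ≈ 0.0000098 × 100273 = 0.982678 m.
Combined displacement = (0.586042² + 0.982678²)^½ ≈ 1.14416 m.
In feet: 1.14416 m ÷ 0.3048 ≈ 3.7538 ft.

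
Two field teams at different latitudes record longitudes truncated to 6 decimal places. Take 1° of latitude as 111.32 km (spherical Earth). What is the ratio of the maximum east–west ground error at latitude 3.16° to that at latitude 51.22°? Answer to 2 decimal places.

1.59

Truncating at 6 decimal places can drop up to a full unit in the last place, so the longitude may be off by as much as 1e-06°.
Error at 3.16° = 1e-06° × 111320 × cos 3.16° ≈ 0.11132 × 0.9985 = 0.11115 m.
At 51.22°: 1e-06° × 111320 × cos 51.22° = 1e-06 × 111320 × 0.6263 ≈ 0.069723 m.
The ratio reduces to cos 3.16° / cos 51.22° = 0.9985/0.6263 ≈ 1.5942.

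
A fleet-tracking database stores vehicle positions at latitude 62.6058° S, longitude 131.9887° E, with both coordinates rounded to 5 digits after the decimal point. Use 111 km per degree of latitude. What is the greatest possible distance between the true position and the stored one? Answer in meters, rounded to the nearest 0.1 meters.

0.6 meters

Rounding to 5 decimal places leaves each coordinate within ±5e-06° of the true value.
North–south component: 5e-06° × 111000 = 0.555 m.
East–west component at 62.6058°: 5e-06° × 111000 × cos 62.6058° ≈ 5e-06 × 51072.2 ≈ 0.255361 m.
The two errors are perpendicular, so the maximum displacement is √(0.555² + 0.255361²) ≈ 0.610929 m.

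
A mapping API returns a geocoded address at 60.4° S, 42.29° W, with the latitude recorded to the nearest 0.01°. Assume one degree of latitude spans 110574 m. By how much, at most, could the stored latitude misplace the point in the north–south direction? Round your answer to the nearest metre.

553 metres

Rounding to 2 decimal places leaves the latitude within ±0.005° of the true value.
North–south distance: 0.005° × 110574 m/° = 552.87 m.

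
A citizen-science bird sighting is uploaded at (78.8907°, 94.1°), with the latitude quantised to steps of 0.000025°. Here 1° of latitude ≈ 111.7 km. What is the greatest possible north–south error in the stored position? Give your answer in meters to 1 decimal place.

With a 0.000025° grid the true value lies within half a step, ±0.000025°/2 = ±1.25e-05°, of the stored one.
Along the meridian that is 1.25e-05° × 111700 m/° = 1.39625 m.

1.4 meters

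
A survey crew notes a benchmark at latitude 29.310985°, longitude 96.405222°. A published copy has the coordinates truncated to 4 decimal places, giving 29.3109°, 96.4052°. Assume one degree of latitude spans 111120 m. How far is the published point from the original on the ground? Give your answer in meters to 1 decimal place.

Δlat = 29.310985 − 29.3109 = +0.000085°; Δlon = 96.405222 − 96.4052 = +0.000022°.
North–south shift: 0.000085 × 111120 = 9.4452 m.
E–W at 29.3109°: 0.000022° × 111120 × cos 29.3109° = 0.000022 × 111120 × 0.8720 ≈ 2.13167 m.
Hypotenuse of the two orthogonal shifts: √(9.4452² + 2.13167²) = 9.68276 m.

9.7 meters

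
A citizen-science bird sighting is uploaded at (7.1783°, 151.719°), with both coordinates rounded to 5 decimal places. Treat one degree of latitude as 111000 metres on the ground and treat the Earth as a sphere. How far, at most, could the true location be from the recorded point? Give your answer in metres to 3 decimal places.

Rounding to 5 decimal places leaves each coordinate within ±5e-06° of the true value.
Latitude error → 5e-06 × 111000 = 0.555 m along the meridian.
Longitude error → 5e-06 × 111000 × cos 7.1783° = 5e-06 × 111000 × 0.9922 ≈ 0.55065 m.
Worst case both components are at the extreme and orthogonal: √(0.555² + 0.55065²) ≈ 0.781819 m.

0.782 metres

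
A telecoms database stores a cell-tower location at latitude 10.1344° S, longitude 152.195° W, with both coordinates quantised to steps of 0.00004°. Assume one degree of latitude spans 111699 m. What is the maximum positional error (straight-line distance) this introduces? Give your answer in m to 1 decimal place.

With a 0.00004° grid the true value lies within half a step, ±0.00004°/2 = ±2e-05°, of the stored one.
North–south component: 2e-05° × 111699 = 2.23398 m.
Longitude error → 2e-05 × 111699 × cos 10.1344° = 2e-05 × 111699 × 0.9844 ≈ 2.19912 m.
Worst case both components are at the extreme and orthogonal: √(2.23398² + 2.19912²) ≈ 3.13478 m.

3.1 m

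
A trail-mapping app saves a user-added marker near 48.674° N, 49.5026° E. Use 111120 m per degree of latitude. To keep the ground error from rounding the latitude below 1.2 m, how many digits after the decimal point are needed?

5 decimal places

One degree of latitude covers 111120 m.
N decimal places → at most half a unit in the last place, 0.5 × 10⁻ᴺ° = 111120/2 × 10⁻ᴺ m.
Need 0.5 × 111120 × 10⁻ᴺ ≤ 1.2 → 10⁻ᴺ ≤ 2.160e-05, so N ≥ 4.67.
At 4 places the error can reach 5.56 m, but 5 places keeps it to 0.556 m.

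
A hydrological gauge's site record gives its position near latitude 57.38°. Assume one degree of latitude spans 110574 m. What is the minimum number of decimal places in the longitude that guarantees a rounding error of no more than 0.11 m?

6 decimal places

At 57.38° one degree of longitude covers 110574 × cos 57.38° ≈ 110574 × 0.5391 ≈ 59606.6 m.
N decimal places → at most half a unit in the last place, 0.5 × 10⁻ᴺ° = 59606.6/2 × 10⁻ᴺ m.
Setting 29803.3 × 10⁻ᴺ ≤ 0.11 gives 10ᴺ ≥ 2.709e+05, i.e. N ≥ 5.43.
At 5 places the error can reach 0.298 m, but 6 places keeps it to 0.0298 m.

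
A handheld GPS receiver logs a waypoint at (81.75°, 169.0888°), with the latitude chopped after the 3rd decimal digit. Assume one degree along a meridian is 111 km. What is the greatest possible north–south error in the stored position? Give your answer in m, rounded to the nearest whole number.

Truncating at 3 decimal places can drop up to a full unit in the last place, so the latitude may be off by as much as 0.001°.
Along the meridian that is 0.001° × 111000 m/° = 111 m.

111 m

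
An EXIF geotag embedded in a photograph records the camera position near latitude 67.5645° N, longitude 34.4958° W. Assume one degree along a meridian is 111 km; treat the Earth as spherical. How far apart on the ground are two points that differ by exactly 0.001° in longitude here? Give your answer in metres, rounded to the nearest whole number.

42 metres

One degree of longitude here spans 111000 × cos 67.5645° = 111000 × 0.3816 ≈ 42362.4 m; 0.001° of that is 42.3624 m.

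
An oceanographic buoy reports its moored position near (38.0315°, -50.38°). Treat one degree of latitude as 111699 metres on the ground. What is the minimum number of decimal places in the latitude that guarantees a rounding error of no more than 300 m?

3 decimal places

One degree of latitude covers 111699 m.
N decimal places → at most half a unit in the last place, 0.5 × 10⁻ᴺ° = 111699/2 × 10⁻ᴺ m.
Setting 55849.5 × 10⁻ᴺ ≤ 300 gives 10ᴺ ≥ 186.2, i.e. N ≥ 2.27.
At 2 places the error can reach 558 m, but 3 places keeps it to 55.8 m.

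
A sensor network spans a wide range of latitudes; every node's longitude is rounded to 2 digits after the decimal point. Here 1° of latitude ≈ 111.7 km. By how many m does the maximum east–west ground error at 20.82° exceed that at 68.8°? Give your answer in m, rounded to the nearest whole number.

Rounding to 2 decimal places leaves the longitude within ±0.005° of the true value.
Error at 20.82° = 0.005° × 111700 × cos 20.82° ≈ 558.5 × 0.9347 = 522.03 m.
At 68.8°: 0.005° × 111700 × cos 68.8° = 0.005 × 111700 × 0.3616 ≈ 201.97 m.
Difference: 522.03 − 201.97 = 320.06 m.

320 m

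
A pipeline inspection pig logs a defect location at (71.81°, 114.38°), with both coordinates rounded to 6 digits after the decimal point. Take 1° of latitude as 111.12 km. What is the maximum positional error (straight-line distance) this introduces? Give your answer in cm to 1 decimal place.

5.8 cm

Rounding to 6 decimal places leaves each coordinate within ±5e-07° of the true value.
N–S: 5e-07° × 111120 m/° = 0.05556 m.
East–west component at 71.81°: 5e-07° × 111120 × cos 71.81° ≈ 5e-07 × 34688.2 ≈ 0.0173441 m.
The two errors are perpendicular, so the maximum displacement is √(0.05556² + 0.0173441²) ≈ 0.0582042 m.
That is 0.0582042 m = 5.8204 cm.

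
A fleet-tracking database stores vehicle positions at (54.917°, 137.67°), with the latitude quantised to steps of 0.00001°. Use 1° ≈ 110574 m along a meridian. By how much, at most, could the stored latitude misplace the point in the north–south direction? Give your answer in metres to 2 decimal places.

0.55 metres

With a 0.00001° grid the true value lies within half a step, ±0.00001°/2 = ±5e-06°, of the stored one.
North–south distance: 5e-06° × 110574 m/° = 0.55287 m.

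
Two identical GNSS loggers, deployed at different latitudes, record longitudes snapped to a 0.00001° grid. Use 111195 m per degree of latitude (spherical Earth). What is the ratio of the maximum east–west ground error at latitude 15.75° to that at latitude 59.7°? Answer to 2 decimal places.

With a 0.00001° grid the true value lies within half a step, ±0.00001°/2 = ±5e-06°, of the stored one.
Error at 15.75° = 5e-06° × 111195 × cos 15.75° ≈ 0.55597 × 0.9625 = 0.5351 m.
At 59.7°: 5e-06° × 111195 × cos 59.7° = 5e-06 × 111195 × 0.5045 ≈ 0.2805 m.
The ratio reduces to cos 15.75° / cos 59.7° = 0.9625/0.5045 ≈ 1.9076.

1.91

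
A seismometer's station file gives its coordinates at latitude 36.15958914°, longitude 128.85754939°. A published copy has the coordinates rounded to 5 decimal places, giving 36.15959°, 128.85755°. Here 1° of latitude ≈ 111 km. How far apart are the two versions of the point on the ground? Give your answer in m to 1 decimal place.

The latitude changed by -0.00000086° and the longitude by -0.00000061°.
North–south shift: -0.00000086 × 111000 = -0.09546 m.
E–W at 36.1596°: -0.00000061° × 111000 × cos 36.1596° = -0.00000061 × 111000 × 0.8074 ≈ -0.0546675 m.
Hypotenuse of the two orthogonal shifts: √(0.09546² + 0.0546675²) = 0.110005 m.

0.1 m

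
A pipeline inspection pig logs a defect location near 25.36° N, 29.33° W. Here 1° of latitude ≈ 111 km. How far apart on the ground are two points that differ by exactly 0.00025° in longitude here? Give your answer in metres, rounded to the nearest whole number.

One degree of longitude here spans 111000 × cos 25.36° = 111000 × 0.9036 ≈ 100303 m; 0.00025° of that is 25.0759 m.

25 metres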